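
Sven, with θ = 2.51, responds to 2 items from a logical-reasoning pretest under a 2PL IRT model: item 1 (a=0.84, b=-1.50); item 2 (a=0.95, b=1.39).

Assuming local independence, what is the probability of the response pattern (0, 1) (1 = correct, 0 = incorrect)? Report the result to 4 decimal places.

0.0248

P(θ) = 1 / (1 + exp(−a(θ − b)))
P_1 = 1/(1+e^{-3.3684}) = 0.9667
P_2 = 1/(1+e^{-1.0640}) = 0.7435
L = (1−P_1) × P_2 = 0.0333 × 0.7435 = 0.02476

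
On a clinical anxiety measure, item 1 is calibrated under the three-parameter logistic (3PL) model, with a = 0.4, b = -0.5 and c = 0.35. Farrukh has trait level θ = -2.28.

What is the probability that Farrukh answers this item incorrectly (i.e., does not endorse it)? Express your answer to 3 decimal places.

0.436

P(θ) = c + (1 − c) · 1 / (1 + exp(−a(θ − b)))
Exponent: 0.4 × (-2.28 − (-0.5)) = -0.7120
1/(1 + e^{0.7120}) = 0.3292
P = 0.35 + 0.65 × 0.3292 = 0.5640
P(incorrect) = 1 − 0.5640 = 0.4360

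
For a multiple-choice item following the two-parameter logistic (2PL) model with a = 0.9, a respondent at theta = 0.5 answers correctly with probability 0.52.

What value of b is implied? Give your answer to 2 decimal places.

P(theta) = 1 / (1 + exp(−a(theta − b)))
logit(0.52) = ln(0.52/0.48) = 0.0800
b = theta − logit/(a) = 0.5 − 0.0800/0.9000 = 0.4111

0.41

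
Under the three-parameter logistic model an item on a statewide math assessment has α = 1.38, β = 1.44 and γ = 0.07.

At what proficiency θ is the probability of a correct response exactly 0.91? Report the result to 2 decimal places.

3.06

P(θ) = γ + (1 − γ) · 1 / (1 + exp(−α(θ − β)))
Remove guessing floor: (0.91 − 0.07)/(1 − 0.07) = 0.9032
logit = ln(0.9032/0.0968) = 2.2336
θ = β + logit/(α) = 1.44 + 2.2336/1.3800 = 3.0585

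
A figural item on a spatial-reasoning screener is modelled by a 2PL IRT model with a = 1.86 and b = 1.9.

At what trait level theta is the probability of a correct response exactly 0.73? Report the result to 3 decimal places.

P(theta) = 1 / (1 + exp(−a(theta − b)))
logit = ln(0.7300/0.2700) = 0.9946
theta = b + logit/(a) = 1.9 + 0.9946/1.8600 = 2.4347

2.435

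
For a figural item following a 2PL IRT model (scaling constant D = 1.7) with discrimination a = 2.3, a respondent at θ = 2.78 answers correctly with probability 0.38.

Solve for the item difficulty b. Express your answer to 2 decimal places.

P(θ) = 1 / (1 + exp(−D·a(θ − b)))
logit(0.38) = ln(0.38/0.62) = -0.4895
b = θ − logit/(1.7·a) = 2.78 − (-0.4895)/3.9100 = 2.9052

2.91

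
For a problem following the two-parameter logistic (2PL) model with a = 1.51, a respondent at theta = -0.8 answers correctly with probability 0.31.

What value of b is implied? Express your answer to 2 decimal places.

-0.27

P(theta) = 1 / (1 + exp(−a(theta − b)))
logit(0.31) = ln(0.31/0.69) = -0.8001
b = theta − logit/(a) = -0.8 − (-0.8001)/1.5100 = -0.2701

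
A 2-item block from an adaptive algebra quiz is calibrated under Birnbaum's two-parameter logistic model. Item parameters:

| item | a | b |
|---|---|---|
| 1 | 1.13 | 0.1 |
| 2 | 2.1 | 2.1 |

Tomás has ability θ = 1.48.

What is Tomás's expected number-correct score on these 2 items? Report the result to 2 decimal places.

1.04

P(θ) = 1 / (1 + exp(−a(θ − b)))
P_1 = 1/(1+e^{-1.5594}) = 0.8263
P_2 = 1/(1+e^{1.3020}) = 0.2138
E[score] = 0.8263 + 0.2138 = 1.0401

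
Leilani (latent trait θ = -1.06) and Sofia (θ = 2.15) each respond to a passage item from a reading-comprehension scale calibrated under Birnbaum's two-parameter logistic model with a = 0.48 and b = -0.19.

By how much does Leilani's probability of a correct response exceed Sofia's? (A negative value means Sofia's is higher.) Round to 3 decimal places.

P(θ) = 1 / (1 + exp(−a(θ − b)))
P(Leilani) = 0.3971  [exponent -0.4176]
P(Sofia) = 0.7546  [exponent 1.1232]
Difference = 0.3971 − 0.7546 = -0.3575

-0.357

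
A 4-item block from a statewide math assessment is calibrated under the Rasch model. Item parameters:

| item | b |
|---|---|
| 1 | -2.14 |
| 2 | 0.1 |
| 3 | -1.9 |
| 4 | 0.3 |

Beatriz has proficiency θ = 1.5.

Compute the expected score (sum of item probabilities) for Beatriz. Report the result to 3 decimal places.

3.513

P(θ) = 1 / (1 + exp(−(θ − b)))
P_1 = 1/(1+e^{-3.6400}) = 0.9744
P_2 = 1/(1+e^{-1.4000}) = 0.8022
P_3 = 1/(1+e^{-3.4000}) = 0.9677
P_4 = 1/(1+e^{-1.2000}) = 0.7685
E[score] = 0.9744 + 0.8022 + 0.9677 + 0.7685 = 3.5128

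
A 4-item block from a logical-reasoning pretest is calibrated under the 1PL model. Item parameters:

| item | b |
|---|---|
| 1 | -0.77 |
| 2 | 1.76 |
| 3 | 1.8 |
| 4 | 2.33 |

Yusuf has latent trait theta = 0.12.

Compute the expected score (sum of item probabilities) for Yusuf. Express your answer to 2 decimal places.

P(theta) = 1 / (1 + exp(−(theta − b)))
P_1 = 1/(1+e^{-0.8900}) = 0.7089
P_2 = 1/(1+e^{1.6400}) = 0.1625
P_3 = 1/(1+e^{1.6800}) = 0.1571
P_4 = 1/(1+e^{2.2100}) = 0.0989
E[score] = 0.7089 + 0.1625 + 0.1571 + 0.0989 = 1.1273

1.13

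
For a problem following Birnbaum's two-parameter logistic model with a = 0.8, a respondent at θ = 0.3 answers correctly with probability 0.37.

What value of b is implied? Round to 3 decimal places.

0.965

P(θ) = 1 / (1 + exp(−a(θ − b)))
logit(0.37) = ln(0.37/0.63) = -0.5322
b = θ − logit/(a) = 0.3 − (-0.5322)/0.8000 = 0.9653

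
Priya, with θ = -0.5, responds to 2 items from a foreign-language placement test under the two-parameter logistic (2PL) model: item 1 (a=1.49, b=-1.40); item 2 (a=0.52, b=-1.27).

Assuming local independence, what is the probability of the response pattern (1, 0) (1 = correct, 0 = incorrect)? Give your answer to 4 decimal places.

P(θ) = 1 / (1 + exp(−a(θ − b)))
P_1 = 1/(1+e^{-1.3410}) = 0.7927
P_2 = 1/(1+e^{-0.4004}) = 0.5988
L = P_1 × (1−P_2) = 0.7927 × 0.4012 = 0.31803

0.3180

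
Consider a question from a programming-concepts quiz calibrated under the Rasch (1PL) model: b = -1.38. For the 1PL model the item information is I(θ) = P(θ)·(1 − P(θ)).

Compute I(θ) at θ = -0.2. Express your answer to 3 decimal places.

P = 1/(1+e^{-1.1800}) = 0.7649
P(1−P) = 0.7649 × 0.2351 = 0.1798
I = P(1−P) = 0.17980

0.180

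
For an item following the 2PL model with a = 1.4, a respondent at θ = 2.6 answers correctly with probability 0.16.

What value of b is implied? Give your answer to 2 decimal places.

P(θ) = 1 / (1 + exp(−a(θ − b)))
logit(0.16) = ln(0.16/0.84) = -1.6582
b = θ − logit/(a) = 2.6 − (-1.6582)/1.4000 = 3.7844

3.78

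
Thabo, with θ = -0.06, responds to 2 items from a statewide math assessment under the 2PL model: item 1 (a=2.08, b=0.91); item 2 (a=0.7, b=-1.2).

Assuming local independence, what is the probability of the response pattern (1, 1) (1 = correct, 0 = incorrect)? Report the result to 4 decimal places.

0.0809

P(θ) = 1 / (1 + exp(−a(θ − b)))
P_1 = 1/(1+e^{2.0176}) = 0.1174
P_2 = 1/(1+e^{-0.7980}) = 0.6895
L = P_1 × P_2 = 0.1174 × 0.6895 = 0.08093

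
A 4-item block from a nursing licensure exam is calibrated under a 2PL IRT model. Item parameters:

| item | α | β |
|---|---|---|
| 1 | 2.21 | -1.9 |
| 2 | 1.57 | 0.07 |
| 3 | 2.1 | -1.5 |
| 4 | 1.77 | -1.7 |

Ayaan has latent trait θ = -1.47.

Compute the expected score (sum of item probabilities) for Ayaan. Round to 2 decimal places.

P(θ) = 1 / (1 + exp(−α(θ − β)))
P_1 = 1/(1+e^{-0.9503}) = 0.7212
P_2 = 1/(1+e^{2.4178}) = 0.0818
P_3 = 1/(1+e^{-0.0630}) = 0.5157
P_4 = 1/(1+e^{-0.4071}) = 0.6004
E[score] = 0.7212 + 0.0818 + 0.5157 + 0.6004 = 1.9191

1.92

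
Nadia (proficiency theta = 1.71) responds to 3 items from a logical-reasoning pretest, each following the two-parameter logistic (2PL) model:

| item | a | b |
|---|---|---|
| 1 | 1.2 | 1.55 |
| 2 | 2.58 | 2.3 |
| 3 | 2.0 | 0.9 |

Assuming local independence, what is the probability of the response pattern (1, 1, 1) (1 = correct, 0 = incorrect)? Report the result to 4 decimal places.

0.0819

P(theta) = 1 / (1 + exp(−a(theta − b)))
P_1 = 1/(1+e^{-0.1920}) = 0.5479
P_2 = 1/(1+e^{1.5222}) = 0.1791
P_3 = 1/(1+e^{-1.6200}) = 0.8348
L = P_1 × P_2 × P_3 = 0.5479 × 0.1791 × 0.8348 = 0.08193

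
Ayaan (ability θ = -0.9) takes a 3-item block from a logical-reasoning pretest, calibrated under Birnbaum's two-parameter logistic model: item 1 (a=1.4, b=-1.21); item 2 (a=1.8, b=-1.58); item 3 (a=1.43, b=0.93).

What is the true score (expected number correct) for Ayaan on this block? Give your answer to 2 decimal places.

P(θ) = 1 / (1 + exp(−a(θ − b)))
P_1 = 1/(1+e^{-0.4340}) = 0.6068
P_2 = 1/(1+e^{-1.2240}) = 0.7728
P_3 = 1/(1+e^{2.6169}) = 0.0681
E[score] = 0.6068 + 0.7728 + 0.0681 = 1.4477

1.45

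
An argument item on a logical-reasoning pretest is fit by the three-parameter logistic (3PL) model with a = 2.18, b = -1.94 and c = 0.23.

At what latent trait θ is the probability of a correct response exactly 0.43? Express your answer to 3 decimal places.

-2.420

P(θ) = c + (1 − c) · 1 / (1 + exp(−a(θ − b)))
Remove guessing floor: (0.43 − 0.23)/(1 − 0.23) = 0.2597
logit = ln(0.2597/0.7403) = -1.0473
θ = b + logit/(a) = -1.94 + (-1.0473)/2.1800 = -2.4204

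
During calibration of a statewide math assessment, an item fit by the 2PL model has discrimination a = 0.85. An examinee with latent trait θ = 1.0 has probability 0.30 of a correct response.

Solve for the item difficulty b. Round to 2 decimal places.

P(θ) = 1 / (1 + exp(−a(θ − b)))
logit(0.30) = ln(0.30/0.70) = -0.8473
b = θ − logit/(a) = 1.0 − (-0.8473)/0.8500 = 1.9968

2.00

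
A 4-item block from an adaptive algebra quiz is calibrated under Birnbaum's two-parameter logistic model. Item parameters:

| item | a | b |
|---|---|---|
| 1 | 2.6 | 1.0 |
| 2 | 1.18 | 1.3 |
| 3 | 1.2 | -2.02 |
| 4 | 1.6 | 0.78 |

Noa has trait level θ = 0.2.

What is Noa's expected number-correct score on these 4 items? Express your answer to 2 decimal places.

P(θ) = 1 / (1 + exp(−a(θ − b)))
P_1 = 1/(1+e^{2.0800}) = 0.1111
P_2 = 1/(1+e^{1.2980}) = 0.2145
P_3 = 1/(1+e^{-2.6640}) = 0.9349
P_4 = 1/(1+e^{0.9280}) = 0.2833
E[score] = 0.1111 + 0.2145 + 0.9349 + 0.2833 = 1.5438

1.54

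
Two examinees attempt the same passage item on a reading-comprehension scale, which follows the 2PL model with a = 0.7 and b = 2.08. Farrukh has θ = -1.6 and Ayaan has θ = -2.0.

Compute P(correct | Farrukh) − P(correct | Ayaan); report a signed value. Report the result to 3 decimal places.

0.016

P(θ) = 1 / (1 + exp(−a(θ − b)))
P(Farrukh) = 0.0707  [exponent -2.5760]
P(Ayaan) = 0.0544  [exponent -2.8560]
Difference = 0.0707 − 0.0544 = 0.0163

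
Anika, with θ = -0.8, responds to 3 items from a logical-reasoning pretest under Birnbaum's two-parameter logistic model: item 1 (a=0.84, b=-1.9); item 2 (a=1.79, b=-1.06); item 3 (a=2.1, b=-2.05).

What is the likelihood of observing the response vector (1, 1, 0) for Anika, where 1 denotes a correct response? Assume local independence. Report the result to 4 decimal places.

P(θ) = 1 / (1 + exp(−a(θ − b)))
P_1 = 1/(1+e^{-0.9240}) = 0.7159
P_2 = 1/(1+e^{-0.4654}) = 0.6143
P_3 = 1/(1+e^{-2.6250}) = 0.9325
L = P_1 × P_2 × (1−P_3) = 0.7159 × 0.6143 × 0.0675 = 0.02970

0.0297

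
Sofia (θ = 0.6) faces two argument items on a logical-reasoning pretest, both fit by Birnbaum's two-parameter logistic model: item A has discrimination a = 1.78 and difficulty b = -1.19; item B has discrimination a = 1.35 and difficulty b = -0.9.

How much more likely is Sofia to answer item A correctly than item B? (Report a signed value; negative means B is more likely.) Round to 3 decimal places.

P(θ) = 1 / (1 + exp(−a(θ − b)))
P_A = 0.9603
P_B = 0.8834
P_A − P_B = 0.0769

0.077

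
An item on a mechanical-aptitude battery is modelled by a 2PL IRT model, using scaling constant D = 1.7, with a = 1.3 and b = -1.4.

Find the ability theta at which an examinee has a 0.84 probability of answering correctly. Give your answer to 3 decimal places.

P(theta) = 1 / (1 + exp(−D·a(theta − b)))
logit = ln(0.8400/0.1600) = 1.6582
theta = b + logit/(1.7·a) = -1.4 + 1.6582/2.2100 = -0.6497

-0.650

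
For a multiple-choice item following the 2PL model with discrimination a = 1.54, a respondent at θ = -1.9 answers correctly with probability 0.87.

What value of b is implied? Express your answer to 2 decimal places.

-3.13

P(θ) = 1 / (1 + exp(−a(θ − b)))
logit(0.87) = ln(0.87/0.13) = 1.9010
b = θ − logit/(a) = -1.9 − 1.9010/1.5400 = -3.1344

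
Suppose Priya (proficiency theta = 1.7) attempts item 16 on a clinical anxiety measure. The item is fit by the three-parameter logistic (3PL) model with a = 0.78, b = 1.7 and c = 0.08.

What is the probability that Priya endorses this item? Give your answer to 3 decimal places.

0.540

P(theta) = c + (1 − c) · 1 / (1 + exp(−a(theta − b)))
Exponent: 0.78 × (1.7 − 1.7) = 0.0000
1/(1 + e^{0.0000}) = 0.5000
P = 0.08 + 0.92 × 0.5000 = 0.5400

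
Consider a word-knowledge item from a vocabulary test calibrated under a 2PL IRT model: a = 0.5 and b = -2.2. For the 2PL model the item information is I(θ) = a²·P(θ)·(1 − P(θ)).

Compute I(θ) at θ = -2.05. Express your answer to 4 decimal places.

0.0624

P = 1/(1+e^{-0.0750}) = 0.5187
P(1−P) = 0.5187 × 0.4813 = 0.2496
I = a² × P(1−P) = 0.5² × 0.2496 = 0.06241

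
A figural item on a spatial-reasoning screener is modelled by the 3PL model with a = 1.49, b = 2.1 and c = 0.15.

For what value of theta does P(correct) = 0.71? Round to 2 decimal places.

2.54

P(theta) = c + (1 − c) · 1 / (1 + exp(−a(theta − b)))
Remove guessing floor: (0.71 − 0.15)/(1 − 0.15) = 0.6588
logit = ln(0.6588/0.3412) = 0.6581
theta = b + logit/(a) = 2.1 + 0.6581/1.4900 = 2.5416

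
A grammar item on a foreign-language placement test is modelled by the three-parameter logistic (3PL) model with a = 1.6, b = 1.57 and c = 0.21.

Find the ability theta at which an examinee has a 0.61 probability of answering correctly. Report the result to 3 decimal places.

1.586

P(theta) = c + (1 − c) · 1 / (1 + exp(−a(theta − b)))
Remove guessing floor: (0.61 − 0.21)/(1 − 0.21) = 0.5063
logit = ln(0.5063/0.4937) = 0.0253
theta = b + logit/(a) = 1.57 + 0.0253/1.6000 = 1.5858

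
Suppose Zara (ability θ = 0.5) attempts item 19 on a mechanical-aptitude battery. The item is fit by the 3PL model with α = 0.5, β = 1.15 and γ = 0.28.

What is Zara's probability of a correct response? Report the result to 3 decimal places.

P(θ) = γ + (1 − γ) · 1 / (1 + exp(−α(θ − β)))
Exponent: 0.5 × (0.5 − 1.15) = -0.3250
1/(1 + e^{0.3250}) = 0.4195
P = 0.28 + 0.72 × 0.4195 = 0.5820

0.582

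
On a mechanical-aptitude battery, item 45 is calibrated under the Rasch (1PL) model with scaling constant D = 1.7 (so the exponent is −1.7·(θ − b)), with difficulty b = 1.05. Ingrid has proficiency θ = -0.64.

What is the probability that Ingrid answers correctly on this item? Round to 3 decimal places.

0.054

P(θ) = 1 / (1 + exp(−D·(θ − b)))
Exponent: 1.7 × (-0.64 − 1.05) = -2.8730
1/(1 + e^{2.8730}) = 0.0535
P = 0.0535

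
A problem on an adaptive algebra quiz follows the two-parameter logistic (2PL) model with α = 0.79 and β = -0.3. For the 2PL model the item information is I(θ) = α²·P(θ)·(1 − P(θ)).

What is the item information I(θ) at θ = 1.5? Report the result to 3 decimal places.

0.098

P = 1/(1+e^{-1.4220}) = 0.8057
P(1−P) = 0.8057 × 0.1943 = 0.1566
I = α² × P(1−P) = 0.79² × 0.1566 = 0.09772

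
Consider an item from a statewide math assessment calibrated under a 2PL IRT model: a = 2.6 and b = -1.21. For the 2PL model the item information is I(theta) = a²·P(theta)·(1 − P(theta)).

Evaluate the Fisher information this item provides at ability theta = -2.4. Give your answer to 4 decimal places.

P = 1/(1+e^{3.0940}) = 0.0434
P(1−P) = 0.0434 × 0.9566 = 0.0415
I = a² × P(1−P) = 2.6² × 0.0415 = 0.28038

0.2804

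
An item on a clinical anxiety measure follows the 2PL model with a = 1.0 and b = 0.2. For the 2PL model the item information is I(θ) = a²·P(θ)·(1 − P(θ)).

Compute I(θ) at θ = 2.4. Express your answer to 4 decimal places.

P = 1/(1+e^{-2.2000}) = 0.9002
P(1−P) = 0.9002 × 0.0998 = 0.0898
I = a² × P(1−P) = 1.0² × 0.0898 = 0.08980

0.0898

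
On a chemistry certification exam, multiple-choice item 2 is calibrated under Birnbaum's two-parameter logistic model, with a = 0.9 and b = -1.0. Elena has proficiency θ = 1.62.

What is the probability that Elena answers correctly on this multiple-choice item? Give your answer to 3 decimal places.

P(θ) = 1 / (1 + exp(−a(θ − b)))
Exponent: 0.9 × (1.62 − (-1.0)) = 2.3580
1/(1 + e^{-2.3580}) = 0.9136

0.914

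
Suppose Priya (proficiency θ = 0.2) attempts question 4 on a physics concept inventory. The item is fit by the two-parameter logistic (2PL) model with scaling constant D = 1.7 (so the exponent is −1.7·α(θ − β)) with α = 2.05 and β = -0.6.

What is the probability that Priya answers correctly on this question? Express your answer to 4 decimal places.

P(θ) = 1 / (1 + exp(−D·α(θ − β)))
Exponent: 1.7 × 2.05 × (0.2 − (-0.6)) = 2.7880
1/(1 + e^{-2.7880}) = 0.9420
P = 0.9420

0.9420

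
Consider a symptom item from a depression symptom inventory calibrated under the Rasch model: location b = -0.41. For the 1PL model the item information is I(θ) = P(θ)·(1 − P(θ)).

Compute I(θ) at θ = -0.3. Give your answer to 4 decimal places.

0.2492

P = 1/(1+e^{-0.1100}) = 0.5275
P(1−P) = 0.5275 × 0.4725 = 0.2492
I = P(1−P) = 0.24925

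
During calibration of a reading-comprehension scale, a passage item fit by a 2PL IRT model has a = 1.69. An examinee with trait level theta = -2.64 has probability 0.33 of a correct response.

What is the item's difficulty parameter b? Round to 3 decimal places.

P(theta) = 1 / (1 + exp(−a(theta − b)))
logit(0.33) = ln(0.33/0.67) = -0.7082
b = theta − logit/(a) = -2.64 − (-0.7082)/1.6900 = -2.2210

-2.221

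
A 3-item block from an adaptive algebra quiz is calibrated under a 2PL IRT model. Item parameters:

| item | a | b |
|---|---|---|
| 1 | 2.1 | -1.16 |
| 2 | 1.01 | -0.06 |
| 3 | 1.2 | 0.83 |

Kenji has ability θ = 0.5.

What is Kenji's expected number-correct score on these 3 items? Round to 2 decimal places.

2.01

P(θ) = 1 / (1 + exp(−a(θ − b)))
P_1 = 1/(1+e^{-3.4860}) = 0.9703
P_2 = 1/(1+e^{-0.5656}) = 0.6377
P_3 = 1/(1+e^{0.3960}) = 0.4023
E[score] = 0.9703 + 0.6377 + 0.4023 = 2.0103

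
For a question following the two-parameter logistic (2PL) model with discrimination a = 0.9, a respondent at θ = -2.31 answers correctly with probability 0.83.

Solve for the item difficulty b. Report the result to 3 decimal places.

-4.072

P(θ) = 1 / (1 + exp(−a(θ − b)))
logit(0.83) = ln(0.83/0.17) = 1.5856
b = θ − logit/(a) = -2.31 − 1.5856/0.9000 = -4.0718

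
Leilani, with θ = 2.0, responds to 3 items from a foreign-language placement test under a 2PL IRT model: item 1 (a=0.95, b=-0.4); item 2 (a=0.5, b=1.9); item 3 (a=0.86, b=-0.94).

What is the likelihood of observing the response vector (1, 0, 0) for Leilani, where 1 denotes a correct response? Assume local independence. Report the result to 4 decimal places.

P(θ) = 1 / (1 + exp(−a(θ − b)))
P_1 = 1/(1+e^{-2.2800}) = 0.9072
P_2 = 1/(1+e^{-0.0500}) = 0.5125
P_3 = 1/(1+e^{-2.5284}) = 0.9261
L = P_1 × (1−P_2) × (1−P_3) = 0.9072 × 0.4875 × 0.0739 = 0.03268

0.0327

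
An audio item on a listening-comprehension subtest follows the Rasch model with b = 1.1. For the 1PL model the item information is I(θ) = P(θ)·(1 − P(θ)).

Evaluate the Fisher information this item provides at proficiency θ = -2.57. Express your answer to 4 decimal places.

P = 1/(1+e^{3.6700}) = 0.0248
P(1−P) = 0.0248 × 0.9752 = 0.0242
I = P(1−P) = 0.02423

0.0242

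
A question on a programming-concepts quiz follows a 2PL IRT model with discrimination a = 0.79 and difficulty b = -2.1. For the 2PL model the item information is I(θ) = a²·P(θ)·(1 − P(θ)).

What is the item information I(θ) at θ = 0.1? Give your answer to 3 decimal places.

P = 1/(1+e^{-1.7380}) = 0.8504
P(1−P) = 0.8504 × 0.1496 = 0.1272
I = a² × P(1−P) = 0.79² × 0.1272 = 0.07938

0.079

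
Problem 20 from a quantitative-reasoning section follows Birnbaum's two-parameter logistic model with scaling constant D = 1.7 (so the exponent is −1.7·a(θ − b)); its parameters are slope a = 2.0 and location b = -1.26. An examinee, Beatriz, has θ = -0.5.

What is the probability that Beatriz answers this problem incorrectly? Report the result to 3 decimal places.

0.070

P(θ) = 1 / (1 + exp(−D·a(θ − b)))
Exponent: 1.7 × 2.0 × (-0.5 − (-1.26)) = 2.5840
1/(1 + e^{-2.5840}) = 0.9298
P = 0.9298
P(incorrect) = 1 − 0.9298 = 0.0702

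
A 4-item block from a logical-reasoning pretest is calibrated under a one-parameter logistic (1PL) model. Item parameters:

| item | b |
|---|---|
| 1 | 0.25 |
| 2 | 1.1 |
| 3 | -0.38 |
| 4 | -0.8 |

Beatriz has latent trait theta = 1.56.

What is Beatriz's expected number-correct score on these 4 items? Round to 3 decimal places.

P(theta) = 1 / (1 + exp(−(theta − b)))
P_1 = 1/(1+e^{-1.3100}) = 0.7875
P_2 = 1/(1+e^{-0.4600}) = 0.6130
P_3 = 1/(1+e^{-1.9400}) = 0.8744
P_4 = 1/(1+e^{-2.3600}) = 0.9137
E[score] = 0.7875 + 0.6130 + 0.8744 + 0.9137 = 3.1886

3.189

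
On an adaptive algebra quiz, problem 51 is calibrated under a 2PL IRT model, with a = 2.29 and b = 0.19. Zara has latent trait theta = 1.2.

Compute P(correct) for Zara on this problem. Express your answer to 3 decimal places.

P(theta) = 1 / (1 + exp(−a(theta − b)))
Exponent: 2.29 × (1.2 − 0.19) = 2.3129
1/(1 + e^{-2.3129}) = 0.9099

0.910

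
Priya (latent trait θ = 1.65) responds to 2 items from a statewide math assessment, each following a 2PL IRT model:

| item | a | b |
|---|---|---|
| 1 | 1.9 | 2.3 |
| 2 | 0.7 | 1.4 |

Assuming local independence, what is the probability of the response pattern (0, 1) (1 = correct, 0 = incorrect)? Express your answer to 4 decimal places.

P(θ) = 1 / (1 + exp(−a(θ − b)))
P_1 = 1/(1+e^{1.2350}) = 0.2253
P_2 = 1/(1+e^{-0.1750}) = 0.5436
L = (1−P_1) × P_2 = 0.7747 × 0.5436 = 0.42115

0.4212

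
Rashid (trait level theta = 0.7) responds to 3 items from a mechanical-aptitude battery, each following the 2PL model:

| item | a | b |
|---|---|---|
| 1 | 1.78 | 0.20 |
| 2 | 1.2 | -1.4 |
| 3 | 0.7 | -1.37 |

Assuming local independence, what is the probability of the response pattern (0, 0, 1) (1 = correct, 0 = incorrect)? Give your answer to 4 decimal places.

P(theta) = 1 / (1 + exp(−a(theta − b)))
P_1 = 1/(1+e^{-0.8900}) = 0.7089
P_2 = 1/(1+e^{-2.5200}) = 0.9255
P_3 = 1/(1+e^{-1.4490}) = 0.8098
L = (1−P_1) × (1−P_2) × P_3 = 0.2911 × 0.0745 × 0.8098 = 0.01756

0.0176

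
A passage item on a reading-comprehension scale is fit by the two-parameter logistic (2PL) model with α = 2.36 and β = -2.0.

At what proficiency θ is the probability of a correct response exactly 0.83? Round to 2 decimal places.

P(θ) = 1 / (1 + exp(−α(θ − β)))
logit = ln(0.8300/0.1700) = 1.5856
θ = β + logit/(α) = -2.0 + 1.5856/2.3600 = -1.3281

-1.33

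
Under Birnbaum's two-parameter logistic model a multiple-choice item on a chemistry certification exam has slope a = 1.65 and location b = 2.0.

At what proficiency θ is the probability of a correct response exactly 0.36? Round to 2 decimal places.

P(θ) = 1 / (1 + exp(−a(θ − b)))
logit = ln(0.3600/0.6400) = -0.5754
θ = b + logit/(a) = 2.0 + (-0.5754)/1.6500 = 1.6513

1.65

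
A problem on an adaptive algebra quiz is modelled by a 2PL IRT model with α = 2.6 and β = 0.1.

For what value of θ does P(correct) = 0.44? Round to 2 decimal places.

0.01

P(θ) = 1 / (1 + exp(−α(θ − β)))
logit = ln(0.4400/0.5600) = -0.2412
θ = β + logit/(α) = 0.1 + (-0.2412)/2.6000 = 0.0072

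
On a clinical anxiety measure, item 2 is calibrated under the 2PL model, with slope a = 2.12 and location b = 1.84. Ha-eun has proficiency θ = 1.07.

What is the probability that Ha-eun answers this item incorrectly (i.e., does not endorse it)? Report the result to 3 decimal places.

0.836

P(θ) = 1 / (1 + exp(−a(θ − b)))
Exponent: 2.12 × (1.07 − 1.84) = -1.6324
1/(1 + e^{1.6324}) = 0.1635
P(incorrect) = 1 − 0.1635 = 0.8365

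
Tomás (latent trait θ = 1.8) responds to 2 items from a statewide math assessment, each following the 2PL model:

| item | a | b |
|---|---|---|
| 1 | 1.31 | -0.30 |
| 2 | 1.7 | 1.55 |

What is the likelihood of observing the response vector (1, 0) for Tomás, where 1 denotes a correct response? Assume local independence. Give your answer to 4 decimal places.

0.3716

P(θ) = 1 / (1 + exp(−a(θ − b)))
P_1 = 1/(1+e^{-2.7510}) = 0.9400
P_2 = 1/(1+e^{-0.4250}) = 0.6047
L = P_1 × (1−P_2) = 0.9400 × 0.3953 = 0.37159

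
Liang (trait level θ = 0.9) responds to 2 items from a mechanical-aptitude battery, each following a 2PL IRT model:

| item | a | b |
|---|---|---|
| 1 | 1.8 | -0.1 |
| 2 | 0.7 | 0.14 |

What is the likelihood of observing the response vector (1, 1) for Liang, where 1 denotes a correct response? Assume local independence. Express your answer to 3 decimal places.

0.541

P(θ) = 1 / (1 + exp(−a(θ − b)))
P_1 = 1/(1+e^{-1.8000}) = 0.8581
P_2 = 1/(1+e^{-0.5320}) = 0.6299
L = P_1 × P_2 = 0.8581 × 0.6299 = 0.54059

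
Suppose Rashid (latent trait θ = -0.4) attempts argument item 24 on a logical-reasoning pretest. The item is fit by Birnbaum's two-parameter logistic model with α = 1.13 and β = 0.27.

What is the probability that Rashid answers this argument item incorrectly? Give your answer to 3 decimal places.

P(θ) = 1 / (1 + exp(−α(θ − β)))
Exponent: 1.13 × (-0.4 − 0.27) = -0.7571
1/(1 + e^{0.7571}) = 0.3193
P(incorrect) = 1 − 0.3193 = 0.6807

0.681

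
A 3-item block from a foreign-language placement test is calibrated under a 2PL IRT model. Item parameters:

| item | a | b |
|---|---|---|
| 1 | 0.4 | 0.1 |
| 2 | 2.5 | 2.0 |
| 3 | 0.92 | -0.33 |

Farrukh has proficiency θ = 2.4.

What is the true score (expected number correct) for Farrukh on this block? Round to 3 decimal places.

P(θ) = 1 / (1 + exp(−a(θ − b)))
P_1 = 1/(1+e^{-0.9200}) = 0.7150
P_2 = 1/(1+e^{-1.0000}) = 0.7311
P_3 = 1/(1+e^{-2.5116}) = 0.9250
E[score] = 0.7150 + 0.7311 + 0.9250 = 2.3711

2.371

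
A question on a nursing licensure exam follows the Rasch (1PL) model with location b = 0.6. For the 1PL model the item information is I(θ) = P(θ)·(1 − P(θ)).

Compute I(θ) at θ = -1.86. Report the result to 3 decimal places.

P = 1/(1+e^{2.4600}) = 0.0787
P(1−P) = 0.0787 × 0.9213 = 0.0725
I = P(1−P) = 0.07252

0.073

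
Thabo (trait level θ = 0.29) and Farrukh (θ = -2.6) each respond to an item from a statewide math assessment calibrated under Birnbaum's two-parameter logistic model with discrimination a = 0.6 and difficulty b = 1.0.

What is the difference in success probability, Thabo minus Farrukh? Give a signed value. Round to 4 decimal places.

0.2917

P(θ) = 1 / (1 + exp(−a(θ − b)))
P(Thabo) = 0.3951  [exponent -0.4260]
P(Farrukh) = 0.1034  [exponent -2.1600]
Difference = 0.3951 − 0.1034 = 0.2917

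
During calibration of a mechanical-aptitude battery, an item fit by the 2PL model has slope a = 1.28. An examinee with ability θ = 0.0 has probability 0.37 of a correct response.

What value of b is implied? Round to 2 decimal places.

P(θ) = 1 / (1 + exp(−a(θ − b)))
logit(0.37) = ln(0.37/0.63) = -0.5322
b = θ − logit/(a) = 0.0 − (-0.5322)/1.2800 = 0.4158

0.42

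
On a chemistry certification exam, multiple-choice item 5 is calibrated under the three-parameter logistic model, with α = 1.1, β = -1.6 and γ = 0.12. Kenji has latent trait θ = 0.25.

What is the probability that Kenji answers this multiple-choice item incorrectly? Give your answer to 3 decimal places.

0.102

P(θ) = γ + (1 − γ) · 1 / (1 + exp(−α(θ − β)))
Exponent: 1.1 × (0.25 − (-1.6)) = 2.0350
1/(1 + e^{-2.0350}) = 0.8844
P = 0.12 + 0.88 × 0.8844 = 0.8983
P(incorrect) = 1 − 0.8983 = 0.1017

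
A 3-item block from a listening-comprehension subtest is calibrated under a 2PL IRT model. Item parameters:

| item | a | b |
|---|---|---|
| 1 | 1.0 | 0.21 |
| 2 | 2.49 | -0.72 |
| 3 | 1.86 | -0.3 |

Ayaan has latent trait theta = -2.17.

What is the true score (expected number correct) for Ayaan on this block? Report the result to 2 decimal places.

0.14

P(theta) = 1 / (1 + exp(−a(theta − b)))
P_1 = 1/(1+e^{2.3800}) = 0.0847
P_2 = 1/(1+e^{3.6105}) = 0.0263
P_3 = 1/(1+e^{3.4782}) = 0.0299
E[score] = 0.0847 + 0.0263 + 0.0299 = 0.1410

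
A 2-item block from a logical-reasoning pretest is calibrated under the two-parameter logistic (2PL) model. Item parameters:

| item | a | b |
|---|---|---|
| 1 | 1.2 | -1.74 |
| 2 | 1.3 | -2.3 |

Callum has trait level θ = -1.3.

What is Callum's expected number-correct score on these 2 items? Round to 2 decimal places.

P(θ) = 1 / (1 + exp(−a(θ − b)))
P_1 = 1/(1+e^{-0.5280}) = 0.6290
P_2 = 1/(1+e^{-1.3000}) = 0.7858
E[score] = 0.6290 + 0.7858 = 1.4149

1.41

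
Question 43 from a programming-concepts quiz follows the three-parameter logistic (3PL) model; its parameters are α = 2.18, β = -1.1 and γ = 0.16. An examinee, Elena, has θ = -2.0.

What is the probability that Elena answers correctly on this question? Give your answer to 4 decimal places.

0.2635

P(θ) = γ + (1 − γ) · 1 / (1 + exp(−α(θ − β)))
Exponent: 2.18 × (-2.0 − (-1.1)) = -1.9620
1/(1 + e^{1.9620}) = 0.1233
P = 0.16 + 0.84 × 0.1233 = 0.2635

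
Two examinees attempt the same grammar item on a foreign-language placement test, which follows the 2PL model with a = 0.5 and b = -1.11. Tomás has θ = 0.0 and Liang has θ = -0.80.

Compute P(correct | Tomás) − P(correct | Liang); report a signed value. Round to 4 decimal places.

0.0966

P(θ) = 1 / (1 + exp(−a(θ − b)))
P(Tomás) = 0.6353  [exponent 0.5550]
P(Liang) = 0.5387  [exponent 0.1550]
Difference = 0.6353 − 0.5387 = 0.0966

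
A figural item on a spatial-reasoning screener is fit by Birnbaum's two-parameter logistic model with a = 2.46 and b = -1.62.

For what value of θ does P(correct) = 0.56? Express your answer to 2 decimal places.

-1.52

P(θ) = 1 / (1 + exp(−a(θ − b)))
logit = ln(0.5600/0.4400) = 0.2412
θ = b + logit/(a) = -1.62 + 0.2412/2.4600 = -1.5220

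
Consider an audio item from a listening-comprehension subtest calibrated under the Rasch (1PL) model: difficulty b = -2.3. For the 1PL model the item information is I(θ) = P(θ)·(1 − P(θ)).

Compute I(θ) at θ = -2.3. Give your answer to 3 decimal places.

0.250

P = 1/(1+e^{0.0000}) = 0.5000
P(1−P) = 0.5000 × 0.5000 = 0.2500
I = P(1−P) = 0.25000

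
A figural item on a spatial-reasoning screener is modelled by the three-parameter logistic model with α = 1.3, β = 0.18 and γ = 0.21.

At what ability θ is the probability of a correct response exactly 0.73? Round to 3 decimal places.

0.684

P(θ) = γ + (1 − γ) · 1 / (1 + exp(−α(θ − β)))
Remove guessing floor: (0.73 − 0.21)/(1 − 0.21) = 0.6582
logit = ln(0.6582/0.3418) = 0.6554
θ = β + logit/(α) = 0.18 + 0.6554/1.3000 = 0.6842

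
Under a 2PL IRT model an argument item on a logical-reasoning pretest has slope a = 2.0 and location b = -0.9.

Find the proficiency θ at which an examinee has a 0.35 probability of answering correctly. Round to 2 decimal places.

-1.21

P(θ) = 1 / (1 + exp(−a(θ − b)))
logit = ln(0.3500/0.6500) = -0.6190
θ = b + logit/(a) = -0.9 + (-0.6190)/2.0000 = -1.2095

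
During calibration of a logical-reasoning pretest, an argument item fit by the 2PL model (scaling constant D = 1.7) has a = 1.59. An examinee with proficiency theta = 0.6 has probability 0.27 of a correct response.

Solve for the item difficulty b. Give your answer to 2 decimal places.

P(theta) = 1 / (1 + exp(−D·a(theta − b)))
logit(0.27) = ln(0.27/0.73) = -0.9946
b = theta − logit/(1.7·a) = 0.6 − (-0.9946)/2.7030 = 0.9680

0.97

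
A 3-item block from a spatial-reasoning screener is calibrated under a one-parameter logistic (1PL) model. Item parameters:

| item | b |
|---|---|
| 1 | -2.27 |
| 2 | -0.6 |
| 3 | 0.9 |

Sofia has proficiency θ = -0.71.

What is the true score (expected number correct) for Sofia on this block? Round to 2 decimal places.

P(θ) = 1 / (1 + exp(−(θ − b)))
P_1 = 1/(1+e^{-1.5600}) = 0.8264
P_2 = 1/(1+e^{0.1100}) = 0.4725
P_3 = 1/(1+e^{1.6100}) = 0.1666
E[score] = 0.8264 + 0.4725 + 0.1666 = 1.4655

1.47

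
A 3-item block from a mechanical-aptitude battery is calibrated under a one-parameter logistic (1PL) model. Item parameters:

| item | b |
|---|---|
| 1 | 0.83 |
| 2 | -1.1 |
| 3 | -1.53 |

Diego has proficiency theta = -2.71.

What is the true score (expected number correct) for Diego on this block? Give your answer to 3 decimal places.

P(theta) = 1 / (1 + exp(−(theta − b)))
P_1 = 1/(1+e^{3.5400}) = 0.0282
P_2 = 1/(1+e^{1.6100}) = 0.1666
P_3 = 1/(1+e^{1.1800}) = 0.2351
E[score] = 0.0282 + 0.1666 + 0.2351 = 0.4298

0.430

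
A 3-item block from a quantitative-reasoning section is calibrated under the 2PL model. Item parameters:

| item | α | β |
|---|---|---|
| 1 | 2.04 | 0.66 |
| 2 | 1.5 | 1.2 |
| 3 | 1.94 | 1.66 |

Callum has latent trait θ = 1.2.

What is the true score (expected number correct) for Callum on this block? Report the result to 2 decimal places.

P(θ) = 1 / (1 + exp(−α(θ − β)))
P_1 = 1/(1+e^{-1.1016}) = 0.7506
P_2 = 1/(1+e^{0.0000}) = 0.5000
P_3 = 1/(1+e^{0.8924}) = 0.2906
E[score] = 0.7506 + 0.5000 + 0.2906 = 1.5412

1.54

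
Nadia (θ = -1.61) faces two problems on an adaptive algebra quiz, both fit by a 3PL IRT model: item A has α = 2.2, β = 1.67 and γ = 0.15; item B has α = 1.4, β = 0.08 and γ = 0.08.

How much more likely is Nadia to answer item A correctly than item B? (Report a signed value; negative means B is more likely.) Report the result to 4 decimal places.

-0.0083

P(θ) = γ + (1 − γ) · 1 / (1 + exp(−α(θ − β)))
P_A = 0.1506
P_B = 0.1589
P_A − P_B = -0.0083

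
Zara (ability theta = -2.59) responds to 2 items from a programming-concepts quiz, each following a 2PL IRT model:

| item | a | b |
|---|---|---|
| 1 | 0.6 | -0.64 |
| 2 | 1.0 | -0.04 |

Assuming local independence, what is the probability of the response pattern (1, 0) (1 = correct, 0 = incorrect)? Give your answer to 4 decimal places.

0.2197

P(theta) = 1 / (1 + exp(−a(theta − b)))
P_1 = 1/(1+e^{1.1700}) = 0.2369
P_2 = 1/(1+e^{2.5500}) = 0.0724
L = P_1 × (1−P_2) = 0.2369 × 0.9276 = 0.21970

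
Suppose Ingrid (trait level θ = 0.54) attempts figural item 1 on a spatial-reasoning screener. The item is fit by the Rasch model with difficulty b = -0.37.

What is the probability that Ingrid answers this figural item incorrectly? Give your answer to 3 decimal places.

P(θ) = 1 / (1 + exp(−(θ − b)))
Exponent: (0.54 − (-0.37)) = 0.9100
1/(1 + e^{-0.9100}) = 0.7130
P = 0.7130
P(incorrect) = 1 − 0.7130 = 0.2870

0.287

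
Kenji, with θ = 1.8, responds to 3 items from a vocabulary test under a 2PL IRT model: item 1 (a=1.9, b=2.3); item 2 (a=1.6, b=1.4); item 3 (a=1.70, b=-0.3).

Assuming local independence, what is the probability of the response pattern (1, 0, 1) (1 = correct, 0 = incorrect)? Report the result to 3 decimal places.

P(θ) = 1 / (1 + exp(−a(θ − b)))
P_1 = 1/(1+e^{0.9500}) = 0.2789
P_2 = 1/(1+e^{-0.6400}) = 0.6548
P_3 = 1/(1+e^{-3.5700}) = 0.9726
L = P_1 × (1−P_2) × P_3 = 0.2789 × 0.3452 × 0.9726 = 0.09365

0.094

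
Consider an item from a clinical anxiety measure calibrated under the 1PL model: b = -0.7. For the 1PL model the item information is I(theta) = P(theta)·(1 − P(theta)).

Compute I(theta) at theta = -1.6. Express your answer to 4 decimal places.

P = 1/(1+e^{0.9000}) = 0.2891
P(1−P) = 0.2891 × 0.7109 = 0.2055
I = P(1−P) = 0.20550

0.2055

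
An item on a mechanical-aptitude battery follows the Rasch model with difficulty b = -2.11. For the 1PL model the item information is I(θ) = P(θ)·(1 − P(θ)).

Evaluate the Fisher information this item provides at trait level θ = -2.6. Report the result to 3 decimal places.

P = 1/(1+e^{0.4900}) = 0.3799
P(1−P) = 0.3799 × 0.6201 = 0.2356
I = P(1−P) = 0.23557

0.236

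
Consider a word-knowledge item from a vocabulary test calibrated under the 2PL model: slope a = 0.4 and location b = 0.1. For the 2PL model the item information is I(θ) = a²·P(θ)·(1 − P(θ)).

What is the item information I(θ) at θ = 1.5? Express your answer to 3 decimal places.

P = 1/(1+e^{-0.5600}) = 0.6365
P(1−P) = 0.6365 × 0.3635 = 0.2314
I = a² × P(1−P) = 0.4² × 0.2314 = 0.03702

0.037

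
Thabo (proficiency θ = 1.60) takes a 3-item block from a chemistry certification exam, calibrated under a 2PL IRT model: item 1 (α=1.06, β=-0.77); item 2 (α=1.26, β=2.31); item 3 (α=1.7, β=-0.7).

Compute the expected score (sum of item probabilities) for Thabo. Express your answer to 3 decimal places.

2.196

P(θ) = 1 / (1 + exp(−α(θ − β)))
P_1 = 1/(1+e^{-2.5122}) = 0.9250
P_2 = 1/(1+e^{0.8946}) = 0.2902
P_3 = 1/(1+e^{-3.9100}) = 0.9804
E[score] = 0.9250 + 0.2902 + 0.9804 = 2.1955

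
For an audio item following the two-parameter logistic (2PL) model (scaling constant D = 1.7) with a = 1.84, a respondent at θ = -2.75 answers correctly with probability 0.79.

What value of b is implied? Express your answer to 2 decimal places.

P(θ) = 1 / (1 + exp(−D·a(θ − b)))
logit(0.79) = ln(0.79/0.21) = 1.3249
b = θ − logit/(1.7·a) = -2.75 − 1.3249/3.1280 = -3.1736

-3.17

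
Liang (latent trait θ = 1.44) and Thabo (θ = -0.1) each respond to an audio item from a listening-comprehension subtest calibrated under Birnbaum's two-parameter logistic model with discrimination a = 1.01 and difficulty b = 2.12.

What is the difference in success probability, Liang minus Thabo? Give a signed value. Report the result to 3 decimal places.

0.239

P(θ) = 1 / (1 + exp(−a(θ − b)))
P(Liang) = 0.3347  [exponent -0.6868]
P(Thabo) = 0.0960  [exponent -2.2422]
Difference = 0.3347 − 0.0960 = 0.2387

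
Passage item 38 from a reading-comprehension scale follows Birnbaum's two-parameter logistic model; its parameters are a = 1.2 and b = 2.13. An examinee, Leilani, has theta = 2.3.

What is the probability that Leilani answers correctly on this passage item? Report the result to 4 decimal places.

0.5508

P(theta) = 1 / (1 + exp(−a(theta − b)))
Exponent: 1.2 × (2.3 − 2.13) = 0.2040
1/(1 + e^{-0.2040}) = 0.5508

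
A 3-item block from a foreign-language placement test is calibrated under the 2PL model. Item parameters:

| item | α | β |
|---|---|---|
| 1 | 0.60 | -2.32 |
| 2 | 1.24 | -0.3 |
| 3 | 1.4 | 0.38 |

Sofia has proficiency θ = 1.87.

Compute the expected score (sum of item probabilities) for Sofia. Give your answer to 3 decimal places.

2.751

P(θ) = 1 / (1 + exp(−α(θ − β)))
P_1 = 1/(1+e^{-2.5140}) = 0.9251
P_2 = 1/(1+e^{-2.6908}) = 0.9365
P_3 = 1/(1+e^{-2.0860}) = 0.8895
E[score] = 0.9251 + 0.9365 + 0.8895 = 2.7511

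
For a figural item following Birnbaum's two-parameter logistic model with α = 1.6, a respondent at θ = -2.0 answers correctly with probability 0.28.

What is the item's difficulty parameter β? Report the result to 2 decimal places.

-1.41

P(θ) = 1 / (1 + exp(−α(θ − β)))
logit(0.28) = ln(0.28/0.72) = -0.9445
β = θ − logit/(α) = -2.0 − (-0.9445)/1.6000 = -1.4097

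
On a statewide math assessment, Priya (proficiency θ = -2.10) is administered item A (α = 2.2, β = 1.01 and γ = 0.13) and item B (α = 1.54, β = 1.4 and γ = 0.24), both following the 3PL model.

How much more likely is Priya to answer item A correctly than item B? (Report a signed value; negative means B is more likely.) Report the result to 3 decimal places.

-0.113

P(θ) = γ + (1 − γ) · 1 / (1 + exp(−α(θ − β)))
P_A = 0.1309
P_B = 0.2435
P_A − P_B = -0.1125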